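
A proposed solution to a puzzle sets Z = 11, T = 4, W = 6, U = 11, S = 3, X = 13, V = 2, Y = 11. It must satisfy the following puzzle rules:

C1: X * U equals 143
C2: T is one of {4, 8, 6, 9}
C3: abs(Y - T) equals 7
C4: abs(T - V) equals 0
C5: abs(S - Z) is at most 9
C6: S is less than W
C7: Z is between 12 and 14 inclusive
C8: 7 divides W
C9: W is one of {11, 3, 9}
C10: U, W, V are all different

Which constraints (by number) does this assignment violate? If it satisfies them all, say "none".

C1: X * U = 13 * 11 = 143 — holds.
C2: T = 4 is in {4, 8, 6, 9} — holds.
C3: abs(11 - 4) = 7 — holds.
C4: abs(4 - 2) = 2, not 0 — fails.
C5: abs(3 - 11) = 8; 8 ≤ 9 — holds.
C6: S = 3, W = 6; 3 < 6 — holds.
C7: Z = 11 is outside [12, 14] — fails.
C8: 6 = 7*0 + 6, so 7 does not divide 6 — fails.
C9: W = 6 is not in {11, 3, 9} — fails.
C10: values 11, 6, 2 are pairwise distinct — holds.

The assignment fails constraints 4, 7, 8, and 9.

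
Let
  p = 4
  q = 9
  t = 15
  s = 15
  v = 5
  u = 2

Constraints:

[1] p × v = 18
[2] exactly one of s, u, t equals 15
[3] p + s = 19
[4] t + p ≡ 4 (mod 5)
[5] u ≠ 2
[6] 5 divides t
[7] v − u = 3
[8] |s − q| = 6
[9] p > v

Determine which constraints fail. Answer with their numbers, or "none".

[1] p × v = 4 × 5 = 20, not 18  fails
[2] s=15, u=2, t=15; 2 of them equal 15, not exactly one  fails
[3] p + s = 4 + 15 = 19  holds
[4] t + p = 19; 19 mod 5 = 4  holds
[5] u = 2, but 2 is required to differ  fails
[6] 15 / 5 = 3, so 5 divides 15  holds
[7] v − u = 5 − 2 = 3  holds
[8] |15 − 9| = 6  holds
[9] p = 4, v = 5; 4 ≤ 5 (want >)  fails

No — constraints 1, 2, 5, 9 are not satisfied.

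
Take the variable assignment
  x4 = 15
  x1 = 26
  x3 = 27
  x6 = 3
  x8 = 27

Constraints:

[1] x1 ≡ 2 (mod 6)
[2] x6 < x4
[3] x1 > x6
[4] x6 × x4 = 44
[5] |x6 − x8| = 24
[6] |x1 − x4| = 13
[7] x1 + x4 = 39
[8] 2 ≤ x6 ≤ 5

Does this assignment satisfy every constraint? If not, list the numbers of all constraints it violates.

Constraints 4, 6, and 7 do not hold.

[1] 26 mod 6 = 2  OK
[2] x6 = 3, x4 = 15; 3 < 15  OK
[3] x1 = 26, x6 = 3; 26 > 3  OK
[4] x6 × x4 = 3 × 15 = 45, not 44  FAIL
[5] |3 − 27| = 24  OK
[6] |26 − 15| = 11, not 13  FAIL
[7] x1 + x4 = 26 + 15 = 41, not 39  FAIL
[8] x6 = 3 lies in [2, 5]  OK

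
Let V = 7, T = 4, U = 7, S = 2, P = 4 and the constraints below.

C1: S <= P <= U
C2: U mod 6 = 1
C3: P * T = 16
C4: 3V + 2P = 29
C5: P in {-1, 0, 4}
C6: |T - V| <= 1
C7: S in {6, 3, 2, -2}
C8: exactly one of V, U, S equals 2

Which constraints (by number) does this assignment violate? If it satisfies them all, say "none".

C1: values 2 <= 4 <= 7 — holds.
C2: 7 mod 6 = 1 — holds.
C3: P * T = 4 * 4 = 16 — holds.
C4: 3V + 2P = 3(7) + 2(4) = 29 — holds.
C5: P = 4 is in {-1, 0, 4} — holds.
C6: |4 - 7| = 3; 3 > 1, exceeds bound 1 — fails.
C7: S = 2 is in {6, 3, 2, -2} — holds.
C8: V=7, U=7, S=2; 1 of them equals 2 — holds.

Constraint 6 does not hold.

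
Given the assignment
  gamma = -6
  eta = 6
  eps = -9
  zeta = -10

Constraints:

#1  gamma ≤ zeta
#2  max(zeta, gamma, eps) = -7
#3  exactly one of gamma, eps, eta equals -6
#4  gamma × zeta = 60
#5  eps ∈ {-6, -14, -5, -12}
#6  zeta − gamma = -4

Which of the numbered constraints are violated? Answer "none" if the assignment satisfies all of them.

#1 gamma = -6, zeta = -10; -6 > -10 (want ≤)  false
#2 max(-10, -6, -9) = -6, not -7  false
#3 gamma=-6, eps=-9, eta=6; 1 of them equals -6  true
#4 gamma × zeta = -6 × (-10) = 60  true
#5 eps = -9 is not in {-6, -14, -5, -12}  false
#6 zeta − gamma = -10 − (-6) = -4  true

Violated: 1, 2, 5.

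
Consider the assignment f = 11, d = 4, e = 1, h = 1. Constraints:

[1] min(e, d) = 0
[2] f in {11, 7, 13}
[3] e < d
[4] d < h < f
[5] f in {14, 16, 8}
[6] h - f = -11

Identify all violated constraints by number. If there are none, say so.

[1] min(1, 4) = 1, not 0  ✘
[2] f = 11 is in {11, 7, 13}  ✔
[3] e = 1, d = 4; 1 < 4  ✔
[4] values 4, 1, 11; d = 4 is not < h = 1  ✘
[5] f = 11 is not in {14, 16, 8}  ✘
[6] h - f = 1 - 11 = -10, not -11  ✘

Constraints 1, 4, 5, and 6 do not hold.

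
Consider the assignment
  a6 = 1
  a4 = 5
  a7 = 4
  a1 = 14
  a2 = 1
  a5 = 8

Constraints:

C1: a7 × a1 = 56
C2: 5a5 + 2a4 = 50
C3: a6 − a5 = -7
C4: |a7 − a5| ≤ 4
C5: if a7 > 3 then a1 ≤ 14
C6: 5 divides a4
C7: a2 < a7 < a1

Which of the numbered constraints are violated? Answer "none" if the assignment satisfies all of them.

No violations.

C1: a7 × a1 = 4 × 14 = 56  true
C2: 5a5 + 2a4 = 5(8) + 2(5) = 50  true
C3: a6 − a5 = 1 − 8 = -7  true
C4: |4 − 8| = 4; 4 ≤ 4  true
C5: a7 = 4 > 3, so we need a1 ≤ 14; a1 = 14 ≤ 14  true
C6: 5 / 5 = 1, so 5 divides 5  true
C7: values 1 < 4 < 14  true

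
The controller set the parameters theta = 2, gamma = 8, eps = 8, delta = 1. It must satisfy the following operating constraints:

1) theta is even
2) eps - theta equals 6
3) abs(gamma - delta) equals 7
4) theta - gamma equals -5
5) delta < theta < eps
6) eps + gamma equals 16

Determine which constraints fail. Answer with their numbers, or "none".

Constraint 4 is violated.

1) theta = 2 is even  holds
2) eps - theta = 8 - 2 = 6  holds
3) abs(8 - 1) = 7  holds
4) theta - gamma = 2 - 8 = -6, not -5  fails
5) values 1 < 2 < 8  holds
6) eps + gamma = 8 + 8 = 16  holds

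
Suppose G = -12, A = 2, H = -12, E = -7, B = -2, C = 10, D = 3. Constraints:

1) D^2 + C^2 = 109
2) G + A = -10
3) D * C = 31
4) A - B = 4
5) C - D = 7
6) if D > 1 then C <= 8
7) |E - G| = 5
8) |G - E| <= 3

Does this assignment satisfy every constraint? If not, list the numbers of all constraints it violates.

No — constraints 3, 6, and 8 are not satisfied.

1) D^2 + C^2 = 3^2 + 10^2 = 9 + 100 = 109 — satisfied.
2) G + A = -12 + 2 = -10 — satisfied.
3) D * C = 3 * 10 = 30, not 31 — violated.
4) A - B = 2 - (-2) = 4 — satisfied.
5) C - D = 10 - 3 = 7 — satisfied.
6) D = 3 > 1, so we need C ≤ 8; but C = 10 > 8 — violated.
7) |-7 - (-12)| = 5 — satisfied.
8) |-12 - (-7)| = 5; 5 > 3, exceeds bound 3 — violated.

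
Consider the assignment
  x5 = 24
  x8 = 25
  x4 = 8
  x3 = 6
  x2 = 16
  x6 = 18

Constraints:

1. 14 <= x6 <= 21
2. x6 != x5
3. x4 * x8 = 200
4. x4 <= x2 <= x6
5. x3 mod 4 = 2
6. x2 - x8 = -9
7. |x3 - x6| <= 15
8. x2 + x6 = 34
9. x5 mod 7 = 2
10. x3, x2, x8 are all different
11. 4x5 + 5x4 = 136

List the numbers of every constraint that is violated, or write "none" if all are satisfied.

Violated: 9.

1. x6 = 18 lies in [14, 21]  holds
2. x6 = 18, x5 = 24; distinct  holds
3. x4 * x8 = 8 * 25 = 200  holds
4. values 8 <= 16 <= 18  holds
5. 6 mod 4 = 2  holds
6. x2 - x8 = 16 - 25 = -9  holds
7. |6 - 18| = 12; 12 ≤ 15  holds
8. x2 + x6 = 16 + 18 = 34  holds
9. 24 mod 7 = 3, not 2  fails
10. values 6, 16, 25 are pairwise distinct  holds
11. 4x5 + 5x4 = 4(24) + 5(8) = 136  holds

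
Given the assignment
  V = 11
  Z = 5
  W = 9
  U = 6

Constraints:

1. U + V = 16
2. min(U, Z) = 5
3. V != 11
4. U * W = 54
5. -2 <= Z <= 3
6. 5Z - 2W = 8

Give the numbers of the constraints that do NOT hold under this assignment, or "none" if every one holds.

The assignment fails constraints 1, 3, 5, 6.

1. U + V = 6 + 11 = 17, not 16 — does not hold.
2. min(6, 5) = 5 — holds.
3. V = 11, but 11 is required to differ — does not hold.
4. U * W = 6 * 9 = 54 — holds.
5. Z = 5 is outside [-2, 3] — does not hold.
6. 5Z - 2W = 5(5) - 2(9) = 7, not 8 — does not hold.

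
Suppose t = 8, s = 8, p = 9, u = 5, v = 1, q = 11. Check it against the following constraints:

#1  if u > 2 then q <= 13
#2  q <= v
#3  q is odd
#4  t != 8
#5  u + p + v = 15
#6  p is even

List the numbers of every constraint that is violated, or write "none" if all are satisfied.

No — constraints 2, 4, and 6 are not satisfied.

#1 u = 5 > 2, so we need q ≤ 13; q = 11 ≤ 13 — holds.
#2 q = 11, v = 1; 11 > 1 (want ≤) — does not hold.
#3 q = 11 is odd — holds.
#4 t = 8, but 8 is required to differ — does not hold.
#5 u + p + v = 5 + 9 + 1 = 15 — holds.
#6 p = 9 is odd — does not hold.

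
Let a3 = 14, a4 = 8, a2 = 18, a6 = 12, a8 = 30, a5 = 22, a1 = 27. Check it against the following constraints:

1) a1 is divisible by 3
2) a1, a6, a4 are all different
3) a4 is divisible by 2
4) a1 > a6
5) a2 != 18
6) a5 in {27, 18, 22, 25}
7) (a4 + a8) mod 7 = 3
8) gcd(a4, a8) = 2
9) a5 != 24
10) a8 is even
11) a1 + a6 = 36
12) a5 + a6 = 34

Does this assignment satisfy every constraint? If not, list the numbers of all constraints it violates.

1) 27 / 3 = 9, so 3 divides 27  holds
2) values 27, 12, 8 are pairwise distinct  holds
3) 8 / 2 = 4, so 2 divides 8  holds
4) a1 = 27, a6 = 12; 27 > 12  holds
5) a2 = 18, but 18 is required to differ  fails
6) a5 = 22 is in {27, 18, 22, 25}  holds
7) a4 + a8 = 38; 38 mod 7 = 3  holds
8) gcd(8, 30) = 2  holds
9) a5 = 22, and 22 ≠ 24  holds
10) a8 = 30 is even  holds
11) a1 + a6 = 27 + 12 = 39, not 36  fails
12) a5 + a6 = 22 + 12 = 34  holds

Constraints 5, 11 do not hold.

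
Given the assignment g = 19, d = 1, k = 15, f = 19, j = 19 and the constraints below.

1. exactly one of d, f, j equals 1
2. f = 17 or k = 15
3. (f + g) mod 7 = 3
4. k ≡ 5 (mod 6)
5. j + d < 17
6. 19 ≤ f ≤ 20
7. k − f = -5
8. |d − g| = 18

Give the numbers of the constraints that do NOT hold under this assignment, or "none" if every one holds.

No — constraints 4, 5, and 7 are not satisfied.

1. d=1, f=19, j=19; 1 of them equals 1  ✔
2. f = 19 ≠ 17, but k = 15 = 15 (second disjunct)  ✔
3. f + g = 38; 38 mod 7 = 3  ✔
4. 15 mod 6 = 3, not 5  ✘
5. j + d = 19 + 1 = 20; 20 ≥ 17, bound 17 not met  ✘
6. f = 19 lies in [19, 20]  ✔
7. k − f = 15 − 19 = -4, not -5  ✘
8. |1 − 19| = 18  ✔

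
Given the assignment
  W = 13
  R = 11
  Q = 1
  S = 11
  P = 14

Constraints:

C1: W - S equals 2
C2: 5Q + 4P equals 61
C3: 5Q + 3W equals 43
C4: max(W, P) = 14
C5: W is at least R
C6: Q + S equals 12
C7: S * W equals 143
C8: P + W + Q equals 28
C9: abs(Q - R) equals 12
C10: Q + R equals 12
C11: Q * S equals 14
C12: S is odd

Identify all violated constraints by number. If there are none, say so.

C1: W - S = 13 - 11 = 2 — OK.
C2: 5Q + 4P = 5(1) + 4(14) = 61 — OK.
C3: 5Q + 3W = 5(1) + 3(13) = 44, not 43 — violated.
C4: max(13, 14) = 14 — OK.
C5: W = 13, R = 11; 13 ≥ 11 — OK.
C6: Q + S = 1 + 11 = 12 — OK.
C7: S * W = 11 * 13 = 143 — OK.
C8: P + W + Q = 14 + 13 + 1 = 28 — OK.
C9: abs(1 - 11) = 10, not 12 — violated.
C10: Q + R = 1 + 11 = 12 — OK.
C11: Q * S = 1 * 11 = 11, not 14 — violated.
C12: S = 11 is odd — OK.

Constraints 3, 9, and 11 are violated.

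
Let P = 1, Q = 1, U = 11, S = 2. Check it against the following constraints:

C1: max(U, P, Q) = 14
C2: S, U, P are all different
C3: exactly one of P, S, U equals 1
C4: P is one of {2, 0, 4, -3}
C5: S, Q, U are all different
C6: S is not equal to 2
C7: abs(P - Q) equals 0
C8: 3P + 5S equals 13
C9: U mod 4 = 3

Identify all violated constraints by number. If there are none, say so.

C1: max(11, 1, 1) = 11, not 14 — fails.
C2: values 2, 11, 1 are pairwise distinct — holds.
C3: P=1, S=2, U=11; 1 of them equals 1 — holds.
C4: P = 1 is not in {2, 0, 4, -3} — fails.
C5: values 2, 1, 11 are pairwise distinct — holds.
C6: S = 2, but 2 is required to differ — fails.
C7: abs(1 - 1) = 0 — holds.
C8: 3P + 5S = 3(1) + 5(2) = 13 — holds.
C9: 11 mod 4 = 3 — holds.

No — constraints 1, 4, 6 are not satisfied.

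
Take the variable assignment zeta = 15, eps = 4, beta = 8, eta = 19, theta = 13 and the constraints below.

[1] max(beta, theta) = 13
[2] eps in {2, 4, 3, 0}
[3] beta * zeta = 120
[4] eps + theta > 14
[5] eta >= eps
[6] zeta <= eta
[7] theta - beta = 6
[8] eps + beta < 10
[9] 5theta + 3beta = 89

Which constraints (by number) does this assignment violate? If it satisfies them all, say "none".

[1] max(8, 13) = 13 — OK.
[2] eps = 4 is in {2, 4, 3, 0} — OK.
[3] beta * zeta = 8 * 15 = 120 — OK.
[4] eps + theta = 4 + 13 = 17; 17 > 14 — OK.
[5] eta = 19, eps = 4; 19 ≥ 4 — OK.
[6] zeta = 15, eta = 19; 15 ≤ 19 — OK.
[7] theta - beta = 13 - 8 = 5, not 6 — violated.
[8] eps + beta = 4 + 8 = 12; 12 ≥ 10, bound 10 not met — violated.
[9] 5theta + 3beta = 5(13) + 3(8) = 89 — OK.

Constraints 7, 8 are violated.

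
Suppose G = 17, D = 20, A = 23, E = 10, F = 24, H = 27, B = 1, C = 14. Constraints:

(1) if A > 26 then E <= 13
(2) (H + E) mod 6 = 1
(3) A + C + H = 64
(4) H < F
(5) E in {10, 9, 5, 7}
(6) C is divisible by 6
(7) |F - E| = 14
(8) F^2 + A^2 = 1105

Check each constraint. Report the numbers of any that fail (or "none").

(1) A = 23, not > 26; antecedent false, conditional vacuously true  OK
(2) H + E = 37; 37 mod 6 = 1  OK
(3) A + C + H = 23 + 14 + 27 = 64  OK
(4) H = 27, F = 24; 27 ≥ 24 (want <)  FAIL
(5) E = 10 is in {10, 9, 5, 7}  OK
(6) 14 = 6*2 + 2, so 6 does not divide 14  FAIL
(7) |24 - 10| = 14  OK
(8) F^2 + A^2 = 24^2 + 23^2 = 576 + 529 = 1105  OK

No — constraints 4 and 6 are not satisfied.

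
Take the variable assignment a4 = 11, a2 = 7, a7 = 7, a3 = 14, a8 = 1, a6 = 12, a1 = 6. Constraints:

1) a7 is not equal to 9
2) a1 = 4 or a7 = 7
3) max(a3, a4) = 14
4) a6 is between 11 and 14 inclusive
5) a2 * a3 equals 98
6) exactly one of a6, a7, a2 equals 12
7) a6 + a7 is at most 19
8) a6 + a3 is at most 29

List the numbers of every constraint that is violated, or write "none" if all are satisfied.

The assignment satisfies every constraint.

1) a7 = 7, and 7 ≠ 9 — holds.
2) a1 = 6 ≠ 4, but a7 = 7 = 7 (second disjunct) — holds.
3) max(14, 11) = 14 — holds.
4) a6 = 12 lies in [11, 14] — holds.
5) a2 * a3 = 7 * 14 = 98 — holds.
6) a6=12, a7=7, a2=7; 1 of them equals 12 — holds.
7) a6 + a7 = 12 + 7 = 19; 19 ≤ 19 — holds.
8) a6 + a3 = 12 + 14 = 26; 26 ≤ 29 — holds.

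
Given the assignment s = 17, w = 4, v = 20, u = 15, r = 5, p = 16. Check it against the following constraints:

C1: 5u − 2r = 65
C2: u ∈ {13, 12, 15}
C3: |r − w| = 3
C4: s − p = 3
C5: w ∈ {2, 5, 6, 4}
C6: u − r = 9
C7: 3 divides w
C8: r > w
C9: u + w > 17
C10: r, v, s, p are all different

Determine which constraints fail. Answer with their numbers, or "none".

C1: 5u − 2r = 5(15) − 2(5) = 65  ✓
C2: u = 15 is in {13, 12, 15}  ✓
C3: |5 − 4| = 1, not 3  ✗
C4: s − p = 17 − 16 = 1, not 3  ✗
C5: w = 4 is in {2, 5, 6, 4}  ✓
C6: u − r = 15 − 5 = 10, not 9  ✗
C7: 4 = 3×1 + 1, so 3 does not divide 4  ✗
C8: r = 5, w = 4; 5 > 4  ✓
C9: u + w = 15 + 4 = 19; 19 > 17  ✓
C10: values 5, 20, 17, 16 are pairwise distinct  ✓

The assignment fails constraints 3, 4, 6, and 7.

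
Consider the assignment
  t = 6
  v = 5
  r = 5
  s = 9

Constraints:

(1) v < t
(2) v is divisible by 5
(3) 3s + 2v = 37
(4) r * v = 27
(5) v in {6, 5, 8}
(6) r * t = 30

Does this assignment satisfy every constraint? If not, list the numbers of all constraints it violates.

(1) v = 5, t = 6; 5 < 6  true
(2) 5 / 5 = 1, so 5 divides 5  true
(3) 3s + 2v = 3(9) + 2(5) = 37  true
(4) r * v = 5 * 5 = 25, not 27  false
(5) v = 5 is in {6, 5, 8}  true
(6) r * t = 5 * 6 = 30  true

The assignment fails constraint 4.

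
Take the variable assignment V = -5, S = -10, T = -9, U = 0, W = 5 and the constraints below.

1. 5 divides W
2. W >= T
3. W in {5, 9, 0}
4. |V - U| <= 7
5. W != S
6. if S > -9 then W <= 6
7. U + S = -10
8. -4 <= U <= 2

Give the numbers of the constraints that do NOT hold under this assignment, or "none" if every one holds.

1. 5 / 5 = 1, so 5 divides 5 — holds.
2. W = 5, T = -9; 5 ≥ -9 — holds.
3. W = 5 is in {5, 9, 0} — holds.
4. |-5 - 0| = 5; 5 ≤ 7 — holds.
5. W = 5, S = -10; distinct — holds.
6. S = -10, not > -9; antecedent false, conditional vacuously true — holds.
7. U + S = 0 + (-10) = -10 — holds.
8. U = 0 lies in [-4, 2] — holds.

Yes — all constraints hold.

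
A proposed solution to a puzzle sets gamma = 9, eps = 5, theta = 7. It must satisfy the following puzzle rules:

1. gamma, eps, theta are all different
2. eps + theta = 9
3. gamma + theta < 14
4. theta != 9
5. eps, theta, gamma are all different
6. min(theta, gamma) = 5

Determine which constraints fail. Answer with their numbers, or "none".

1. values 9, 5, 7 are pairwise distinct  true
2. eps + theta = 5 + 7 = 12, not 9  false
3. gamma + theta = 9 + 7 = 16; 16 ≥ 14, bound 14 not met  false
4. theta = 7, and 7 ≠ 9  true
5. values 5, 7, 9 are pairwise distinct  true
6. min(7, 9) = 7, not 5  false

No — constraints 2, 3, and 6 are not satisfied.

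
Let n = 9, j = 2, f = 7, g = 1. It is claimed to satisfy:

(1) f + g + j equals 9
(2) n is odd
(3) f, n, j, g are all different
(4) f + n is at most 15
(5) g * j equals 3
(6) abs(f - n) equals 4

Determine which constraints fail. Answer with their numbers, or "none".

Violated: 1, 4, 5, 6.

(1) f + g + j = 7 + 1 + 2 = 10, not 9  ✘
(2) n = 9 is odd  ✔
(3) values 7, 9, 2, 1 are pairwise distinct  ✔
(4) f + n = 7 + 9 = 16; 16 > 15, bound 15 not met  ✘
(5) g * j = 1 * 2 = 2, not 3  ✘
(6) abs(7 - 9) = 2, not 4  ✘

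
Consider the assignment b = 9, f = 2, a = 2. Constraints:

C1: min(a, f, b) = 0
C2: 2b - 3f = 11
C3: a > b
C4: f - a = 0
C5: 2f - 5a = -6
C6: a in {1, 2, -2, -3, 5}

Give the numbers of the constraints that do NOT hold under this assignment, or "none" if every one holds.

C1: min(2, 2, 9) = 2, not 0  false
C2: 2b - 3f = 2(9) - 3(2) = 12, not 11  false
C3: a = 2, b = 9; 2 ≤ 9 (want >)  false
C4: f - a = 2 - 2 = 0  true
C5: 2f - 5a = 2(2) - 5(2) = -6  true
C6: a = 2 is in {1, 2, -2, -3, 5}  true

No — constraints 1, 2, and 3 are not satisfied.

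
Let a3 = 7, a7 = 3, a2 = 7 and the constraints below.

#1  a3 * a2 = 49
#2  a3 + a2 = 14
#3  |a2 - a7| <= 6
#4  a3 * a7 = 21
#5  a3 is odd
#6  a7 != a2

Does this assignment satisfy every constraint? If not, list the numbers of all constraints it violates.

#1 a3 * a2 = 7 * 7 = 49  ✔
#2 a3 + a2 = 7 + 7 = 14  ✔
#3 |7 - 3| = 4; 4 ≤ 6  ✔
#4 a3 * a7 = 7 * 3 = 21  ✔
#5 a3 = 7 is odd  ✔
#6 a7 = 3, a2 = 7; distinct  ✔

Yes — all constraints hold.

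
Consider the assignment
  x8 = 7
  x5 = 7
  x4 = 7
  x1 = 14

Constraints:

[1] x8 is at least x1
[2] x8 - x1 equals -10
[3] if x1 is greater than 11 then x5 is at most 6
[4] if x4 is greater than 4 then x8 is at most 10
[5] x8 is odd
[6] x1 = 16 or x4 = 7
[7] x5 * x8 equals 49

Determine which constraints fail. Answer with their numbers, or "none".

[1] x8 = 7, x1 = 14; 7 < 14 (want ≥) — violated.
[2] x8 - x1 = 7 - 14 = -7, not -10 — violated.
[3] x1 = 14 > 11, so we need x5 ≤ 6; but x5 = 7 > 6 — violated.
[4] x4 = 7 > 4, so we need x8 ≤ 10; x8 = 7 ≤ 10 — satisfied.
[5] x8 = 7 is odd — satisfied.
[6] x1 = 14 ≠ 16, but x4 = 7 = 7 (second disjunct) — satisfied.
[7] x5 * x8 = 7 * 7 = 49 — satisfied.

The assignment fails constraints 1, 2, and 3.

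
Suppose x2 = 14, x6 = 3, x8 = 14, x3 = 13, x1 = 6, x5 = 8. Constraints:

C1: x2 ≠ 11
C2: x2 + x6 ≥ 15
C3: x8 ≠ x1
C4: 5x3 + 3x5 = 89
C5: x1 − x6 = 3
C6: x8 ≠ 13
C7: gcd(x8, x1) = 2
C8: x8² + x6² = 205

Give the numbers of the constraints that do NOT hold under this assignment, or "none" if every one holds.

C1: x2 = 14, and 14 ≠ 11 — holds.
C2: x2 + x6 = 14 + 3 = 17; 17 ≥ 15 — holds.
C3: x8 = 14, x1 = 6; distinct — holds.
C4: 5x3 + 3x5 = 5(13) + 3(8) = 89 — holds.
C5: x1 − x6 = 6 − 3 = 3 — holds.
C6: x8 = 14, and 14 ≠ 13 — holds.
C7: gcd(14, 6) = 2 — holds.
C8: x8² + x6² = 14² + 3² = 196 + 9 = 205 — holds.

No violations.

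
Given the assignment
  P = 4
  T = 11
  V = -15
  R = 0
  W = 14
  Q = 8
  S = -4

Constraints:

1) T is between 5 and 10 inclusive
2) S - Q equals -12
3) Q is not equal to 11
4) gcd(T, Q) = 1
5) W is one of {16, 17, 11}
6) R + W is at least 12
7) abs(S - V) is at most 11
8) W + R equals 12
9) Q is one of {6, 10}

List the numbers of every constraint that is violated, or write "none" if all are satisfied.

The assignment fails constraints 1, 5, 8, 9.

1) T = 11 is outside [5, 10] — violated.
2) S - Q = -4 - 8 = -12 — satisfied.
3) Q = 8, and 8 ≠ 11 — satisfied.
4) gcd(11, 8) = 1 — satisfied.
5) W = 14 is not in {16, 17, 11} — violated.
6) R + W = 0 + 14 = 14; 14 ≥ 12 — satisfied.
7) abs(-4 - (-15)) = 11; 11 ≤ 11 — satisfied.
8) W + R = 14 + 0 = 14, not 12 — violated.
9) Q = 8 is not in {6, 10} — violated.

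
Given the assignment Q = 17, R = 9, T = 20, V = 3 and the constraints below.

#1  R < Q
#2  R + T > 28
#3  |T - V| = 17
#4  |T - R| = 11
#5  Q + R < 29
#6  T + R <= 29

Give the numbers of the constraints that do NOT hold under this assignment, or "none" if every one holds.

#1 R = 9, Q = 17; 9 < 17  true
#2 R + T = 9 + 20 = 29; 29 > 28  true
#3 |20 - 3| = 17  true
#4 |20 - 9| = 11  true
#5 Q + R = 17 + 9 = 26; 26 < 29  true
#6 T + R = 20 + 9 = 29; 29 ≤ 29  true

The assignment satisfies every constraint.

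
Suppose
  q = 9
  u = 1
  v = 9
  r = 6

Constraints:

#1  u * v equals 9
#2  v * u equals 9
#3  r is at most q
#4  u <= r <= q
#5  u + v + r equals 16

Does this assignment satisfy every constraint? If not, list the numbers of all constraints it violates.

#1 u * v = 1 * 9 = 9 — holds.
#2 v * u = 9 * 1 = 9 — holds.
#3 r = 6, q = 9; 6 ≤ 9 — holds.
#4 values 1 <= 6 <= 9 — holds.
#5 u + v + r = 1 + 9 + 6 = 16 — holds.

All constraints are satisfied.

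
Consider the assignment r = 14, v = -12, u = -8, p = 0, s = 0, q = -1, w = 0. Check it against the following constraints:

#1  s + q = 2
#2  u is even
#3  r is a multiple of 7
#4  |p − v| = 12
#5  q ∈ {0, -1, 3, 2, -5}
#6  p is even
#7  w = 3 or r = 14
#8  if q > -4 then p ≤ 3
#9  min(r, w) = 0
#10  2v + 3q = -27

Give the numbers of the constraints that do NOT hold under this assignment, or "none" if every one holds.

No — constraint 1 is not satisfied.

#1 s + q = 0 + (-1) = -1, not 2  ✗
#2 u = -8 is even  ✓
#3 14 / 7 = 2, so 7 divides 14  ✓
#4 |0 − (-12)| = 12  ✓
#5 q = -1 is in {0, -1, 3, 2, -5}  ✓
#6 p = 0 is even  ✓
#7 w = 0 ≠ 3, but r = 14 = 14 (second disjunct)  ✓
#8 q = -1 > -4, so we need p ≤ 3; p = 0 ≤ 3  ✓
#9 min(14, 0) = 0  ✓
#10 2v + 3q = 2(-12) + 3(-1) = -27  ✓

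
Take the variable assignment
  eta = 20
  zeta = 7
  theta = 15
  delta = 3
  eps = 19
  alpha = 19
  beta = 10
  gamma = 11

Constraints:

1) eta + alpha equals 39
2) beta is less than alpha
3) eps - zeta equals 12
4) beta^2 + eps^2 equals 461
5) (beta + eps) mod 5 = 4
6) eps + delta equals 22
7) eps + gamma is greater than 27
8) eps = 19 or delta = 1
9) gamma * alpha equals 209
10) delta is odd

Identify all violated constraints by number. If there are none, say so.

1) eta + alpha = 20 + 19 = 39  true
2) beta = 10, alpha = 19; 10 < 19  true
3) eps - zeta = 19 - 7 = 12  true
4) beta^2 + eps^2 = 10^2 + 19^2 = 100 + 361 = 461  true
5) beta + eps = 29; 29 mod 5 = 4  true
6) eps + delta = 19 + 3 = 22  true
7) eps + gamma = 19 + 11 = 30; 30 > 27  true
8) eps = 19 = 19 (first disjunct)  true
9) gamma * alpha = 11 * 19 = 209  true
10) delta = 3 is odd  true

None — every constraint holds.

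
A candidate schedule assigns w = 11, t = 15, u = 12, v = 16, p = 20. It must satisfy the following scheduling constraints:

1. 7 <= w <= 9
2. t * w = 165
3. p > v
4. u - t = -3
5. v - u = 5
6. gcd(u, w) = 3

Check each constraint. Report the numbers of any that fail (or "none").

1. w = 11 is outside [7, 9]  FAIL
2. t * w = 15 * 11 = 165  OK
3. p = 20, v = 16; 20 > 16  OK
4. u - t = 12 - 15 = -3  OK
5. v - u = 16 - 12 = 4, not 5  FAIL
6. gcd(12, 11) = 1, not 3  FAIL

The assignment fails constraints 1, 5, and 6.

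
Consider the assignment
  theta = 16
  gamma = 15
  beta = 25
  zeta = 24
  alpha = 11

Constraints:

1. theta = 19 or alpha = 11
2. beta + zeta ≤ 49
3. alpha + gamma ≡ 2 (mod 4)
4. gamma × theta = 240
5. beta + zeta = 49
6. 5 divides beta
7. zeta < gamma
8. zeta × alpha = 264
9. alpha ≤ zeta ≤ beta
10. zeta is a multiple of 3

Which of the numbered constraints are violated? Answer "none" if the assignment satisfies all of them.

No — constraint 7 is not satisfied.

1. theta = 16 ≠ 19, but alpha = 11 = 11 (second disjunct)  true
2. beta + zeta = 25 + 24 = 49; 49 ≤ 49  true
3. alpha + gamma = 26; 26 mod 4 = 2  true
4. gamma × theta = 15 × 16 = 240  true
5. beta + zeta = 25 + 24 = 49  true
6. 25 / 5 = 5, so 5 divides 25  true
7. zeta = 24, gamma = 15; 24 ≥ 15 (want <)  false
8. zeta × alpha = 24 × 11 = 264  true
9. values 11 ≤ 24 ≤ 25  true
10. 24 / 3 = 8, so 3 divides 24  true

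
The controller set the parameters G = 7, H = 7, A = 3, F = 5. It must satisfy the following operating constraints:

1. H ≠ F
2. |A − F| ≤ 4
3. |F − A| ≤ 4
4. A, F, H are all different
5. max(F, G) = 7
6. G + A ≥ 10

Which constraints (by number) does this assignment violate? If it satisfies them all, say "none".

1. H = 7, F = 5; distinct — holds.
2. |3 − 5| = 2; 2 ≤ 4 — holds.
3. |5 − 3| = 2; 2 ≤ 4 — holds.
4. values 3, 5, 7 are pairwise distinct — holds.
5. max(5, 7) = 7 — holds.
6. G + A = 7 + 3 = 10; 10 ≥ 10 — holds.

The assignment satisfies every constraint.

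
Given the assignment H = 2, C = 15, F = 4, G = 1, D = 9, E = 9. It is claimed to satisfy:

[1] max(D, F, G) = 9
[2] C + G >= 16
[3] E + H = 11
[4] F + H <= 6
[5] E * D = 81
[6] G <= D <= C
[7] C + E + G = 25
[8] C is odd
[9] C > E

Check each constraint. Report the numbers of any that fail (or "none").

[1] max(9, 4, 1) = 9 — satisfied.
[2] C + G = 15 + 1 = 16; 16 ≥ 16 — satisfied.
[3] E + H = 9 + 2 = 11 — satisfied.
[4] F + H = 4 + 2 = 6; 6 ≤ 6 — satisfied.
[5] E * D = 9 * 9 = 81 — satisfied.
[6] values 1 <= 9 <= 15 — satisfied.
[7] C + E + G = 15 + 9 + 1 = 25 — satisfied.
[8] C = 15 is odd — satisfied.
[9] C = 15, E = 9; 15 > 9 — satisfied.

All constraints are satisfied.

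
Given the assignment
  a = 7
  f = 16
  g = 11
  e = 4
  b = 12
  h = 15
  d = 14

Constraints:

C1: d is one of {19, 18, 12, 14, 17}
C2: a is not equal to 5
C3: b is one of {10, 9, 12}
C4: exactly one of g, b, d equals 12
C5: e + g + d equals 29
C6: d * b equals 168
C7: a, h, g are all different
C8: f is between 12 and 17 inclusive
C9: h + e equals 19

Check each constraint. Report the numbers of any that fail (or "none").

C1: d = 14 is in {19, 18, 12, 14, 17} — satisfied.
C2: a = 7, and 7 ≠ 5 — satisfied.
C3: b = 12 is in {10, 9, 12} — satisfied.
C4: g=11, b=12, d=14; 1 of them equals 12 — satisfied.
C5: e + g + d = 4 + 11 + 14 = 29 — satisfied.
C6: d * b = 14 * 12 = 168 — satisfied.
C7: values 7, 15, 11 are pairwise distinct — satisfied.
C8: f = 16 lies in [12, 17] — satisfied.
C9: h + e = 15 + 4 = 19 — satisfied.

None — every constraint holds.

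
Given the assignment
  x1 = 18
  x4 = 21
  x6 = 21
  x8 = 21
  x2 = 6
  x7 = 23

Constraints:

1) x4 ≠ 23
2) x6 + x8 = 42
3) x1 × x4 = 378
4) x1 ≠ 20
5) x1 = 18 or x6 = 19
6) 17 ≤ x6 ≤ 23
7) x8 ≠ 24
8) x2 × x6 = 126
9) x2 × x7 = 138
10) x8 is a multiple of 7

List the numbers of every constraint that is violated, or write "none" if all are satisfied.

No violations.

1) x4 = 21, and 21 ≠ 23 — holds.
2) x6 + x8 = 21 + 21 = 42 — holds.
3) x1 × x4 = 18 × 21 = 378 — holds.
4) x1 = 18, and 18 ≠ 20 — holds.
5) x1 = 18 = 18 (first disjunct) — holds.
6) x6 = 21 lies in [17, 23] — holds.
7) x8 = 21, and 21 ≠ 24 — holds.
8) x2 × x6 = 6 × 21 = 126 — holds.
9) x2 × x7 = 6 × 23 = 138 — holds.
10) 21 / 7 = 3, so 7 divides 21 — holds.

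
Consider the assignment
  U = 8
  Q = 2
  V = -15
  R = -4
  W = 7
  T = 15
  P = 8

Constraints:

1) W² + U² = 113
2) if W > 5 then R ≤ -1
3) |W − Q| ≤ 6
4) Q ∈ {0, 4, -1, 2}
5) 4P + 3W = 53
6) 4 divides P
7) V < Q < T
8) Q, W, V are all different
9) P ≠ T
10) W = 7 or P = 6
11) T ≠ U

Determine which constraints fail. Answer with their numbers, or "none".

1) W² + U² = 7² + 8² = 49 + 64 = 113 — holds.
2) W = 7 > 5, so we need R ≤ -1; R = -4 ≤ -1 — holds.
3) |7 − 2| = 5; 5 ≤ 6 — holds.
4) Q = 2 is in {0, 4, -1, 2} — holds.
5) 4P + 3W = 4(8) + 3(7) = 53 — holds.
6) 8 / 4 = 2, so 4 divides 8 — holds.
7) values -15 < 2 < 15 — holds.
8) values 2, 7, -15 are pairwise distinct — holds.
9) P = 8, T = 15; distinct — holds.
10) W = 7 = 7 (first disjunct) — holds.
11) T = 15, U = 8; distinct — holds.

Yes — all constraints hold.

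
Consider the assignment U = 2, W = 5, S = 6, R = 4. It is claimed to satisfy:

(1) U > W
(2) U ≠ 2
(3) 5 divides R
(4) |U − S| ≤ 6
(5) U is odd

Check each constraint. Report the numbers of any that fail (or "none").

The assignment fails constraints 1, 2, 3, and 5.

(1) U = 2, W = 5; 2 ≤ 5 (want >) — violated.
(2) U = 2, but 2 is required to differ — violated.
(3) 4 = 5×0 + 4, so 5 does not divide 4 — violated.
(4) |2 − 6| = 4; 4 ≤ 6 — OK.
(5) U = 2 is even — violated.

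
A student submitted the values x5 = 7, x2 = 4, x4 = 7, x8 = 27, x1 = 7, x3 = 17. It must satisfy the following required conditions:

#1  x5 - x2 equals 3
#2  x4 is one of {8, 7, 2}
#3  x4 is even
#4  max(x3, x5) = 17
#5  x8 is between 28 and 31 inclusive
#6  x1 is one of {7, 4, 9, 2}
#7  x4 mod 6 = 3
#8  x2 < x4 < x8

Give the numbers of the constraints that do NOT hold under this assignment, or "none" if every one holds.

#1 x5 - x2 = 7 - 4 = 3 — satisfied.
#2 x4 = 7 is in {8, 7, 2} — satisfied.
#3 x4 = 7 is odd — violated.
#4 max(17, 7) = 17 — satisfied.
#5 x8 = 27 is outside [28, 31] — violated.
#6 x1 = 7 is in {7, 4, 9, 2} — satisfied.
#7 7 mod 6 = 1, not 3 — violated.
#8 values 4 < 7 < 27 — satisfied.

Violated: 3, 5, and 7.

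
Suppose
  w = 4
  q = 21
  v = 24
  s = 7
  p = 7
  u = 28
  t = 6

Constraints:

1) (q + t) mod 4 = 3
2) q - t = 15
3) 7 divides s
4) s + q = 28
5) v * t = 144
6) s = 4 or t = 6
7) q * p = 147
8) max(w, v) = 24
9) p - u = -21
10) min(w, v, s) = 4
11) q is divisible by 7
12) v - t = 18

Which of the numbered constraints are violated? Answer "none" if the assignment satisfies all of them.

The assignment satisfies every constraint.

1) q + t = 27; 27 mod 4 = 3 — holds.
2) q - t = 21 - 6 = 15 — holds.
3) 7 / 7 = 1, so 7 divides 7 — holds.
4) s + q = 7 + 21 = 28 — holds.
5) v * t = 24 * 6 = 144 — holds.
6) s = 7 ≠ 4, but t = 6 = 6 (second disjunct) — holds.
7) q * p = 21 * 7 = 147 — holds.
8) max(4, 24) = 24 — holds.
9) p - u = 7 - 28 = -21 — holds.
10) min(4, 24, 7) = 4 — holds.
11) 21 / 7 = 3, so 7 divides 21 — holds.
12) v - t = 24 - 6 = 18 — holds.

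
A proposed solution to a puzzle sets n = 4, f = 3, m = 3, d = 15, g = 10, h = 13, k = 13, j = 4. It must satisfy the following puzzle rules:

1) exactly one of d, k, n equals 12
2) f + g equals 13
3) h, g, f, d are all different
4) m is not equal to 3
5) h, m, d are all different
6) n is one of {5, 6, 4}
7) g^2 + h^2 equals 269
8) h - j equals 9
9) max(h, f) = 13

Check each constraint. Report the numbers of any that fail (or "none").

The assignment fails constraints 1 and 4.

1) d=15, k=13, n=4; 0 of them equal 12, not exactly one  ✗
2) f + g = 3 + 10 = 13  ✓
3) values 13, 10, 3, 15 are pairwise distinct  ✓
4) m = 3, but 3 is required to differ  ✗
5) values 13, 3, 15 are pairwise distinct  ✓
6) n = 4 is in {5, 6, 4}  ✓
7) g^2 + h^2 = 10^2 + 13^2 = 100 + 169 = 269  ✓
8) h - j = 13 - 4 = 9  ✓
9) max(13, 3) = 13  ✓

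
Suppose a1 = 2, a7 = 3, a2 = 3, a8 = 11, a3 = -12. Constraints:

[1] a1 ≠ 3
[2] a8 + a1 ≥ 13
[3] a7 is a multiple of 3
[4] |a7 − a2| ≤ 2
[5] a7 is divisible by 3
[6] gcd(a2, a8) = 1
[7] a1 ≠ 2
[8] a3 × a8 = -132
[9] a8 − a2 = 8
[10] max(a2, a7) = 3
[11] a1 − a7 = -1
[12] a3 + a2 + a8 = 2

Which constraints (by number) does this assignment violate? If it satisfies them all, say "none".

Constraint 7 does not hold.

[1] a1 = 2, and 2 ≠ 3  ✓
[2] a8 + a1 = 11 + 2 = 13; 13 ≥ 13  ✓
[3] 3 / 3 = 1, so 3 divides 3  ✓
[4] |3 − 3| = 0; 0 ≤ 2  ✓
[5] 3 / 3 = 1, so 3 divides 3  ✓
[6] gcd(3, 11) = 1  ✓
[7] a1 = 2, but 2 is required to differ  ✗
[8] a3 × a8 = -12 × 11 = -132  ✓
[9] a8 − a2 = 11 − 3 = 8  ✓
[10] max(3, 3) = 3  ✓
[11] a1 − a7 = 2 − 3 = -1  ✓
[12] a3 + a2 + a8 = -12 + 3 + 11 = 2  ✓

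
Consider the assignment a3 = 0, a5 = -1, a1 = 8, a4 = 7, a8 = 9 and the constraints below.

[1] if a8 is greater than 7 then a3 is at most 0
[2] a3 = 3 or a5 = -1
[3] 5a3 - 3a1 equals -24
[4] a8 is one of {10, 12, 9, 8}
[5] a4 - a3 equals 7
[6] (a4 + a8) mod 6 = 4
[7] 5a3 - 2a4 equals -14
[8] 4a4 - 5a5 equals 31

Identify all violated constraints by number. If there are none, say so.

[1] a8 = 9 > 7, so we need a3 ≤ 0; a3 = 0 ≤ 0 — satisfied.
[2] a3 = 0 ≠ 3, but a5 = -1 = -1 (second disjunct) — satisfied.
[3] 5a3 - 3a1 = 5(0) - 3(8) = -24 — satisfied.
[4] a8 = 9 is in {10, 12, 9, 8} — satisfied.
[5] a4 - a3 = 7 - 0 = 7 — satisfied.
[6] a4 + a8 = 16; 16 mod 6 = 4 — satisfied.
[7] 5a3 - 2a4 = 5(0) - 2(7) = -14 — satisfied.
[8] 4a4 - 5a5 = 4(7) - 5(-1) = 33, not 31 — violated.

Constraint 8 is violated.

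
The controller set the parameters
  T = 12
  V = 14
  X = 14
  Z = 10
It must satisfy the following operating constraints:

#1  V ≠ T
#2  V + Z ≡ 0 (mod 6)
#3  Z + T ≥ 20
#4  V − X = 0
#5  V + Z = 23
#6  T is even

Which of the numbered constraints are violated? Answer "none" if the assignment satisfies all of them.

Constraint 5 does not hold.

#1 V = 14, T = 12; distinct — satisfied.
#2 V + Z = 24; 24 mod 6 = 0 — satisfied.
#3 Z + T = 10 + 12 = 22; 22 ≥ 20 — satisfied.
#4 V − X = 14 − 14 = 0 — satisfied.
#5 V + Z = 14 + 10 = 24, not 23 — violated.
#6 T = 12 is even — satisfied.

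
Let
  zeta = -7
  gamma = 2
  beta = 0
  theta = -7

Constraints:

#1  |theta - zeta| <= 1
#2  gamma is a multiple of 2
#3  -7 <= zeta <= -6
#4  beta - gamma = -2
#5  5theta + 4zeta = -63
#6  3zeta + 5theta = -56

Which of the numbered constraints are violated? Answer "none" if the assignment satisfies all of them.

None — every constraint holds.

#1 |-7 - (-7)| = 0; 0 ≤ 1  holds
#2 2 / 2 = 1, so 2 divides 2  holds
#3 zeta = -7 lies in [-7, -6]  holds
#4 beta - gamma = 0 - 2 = -2  holds
#5 5theta + 4zeta = 5(-7) + 4(-7) = -63  holds
#6 3zeta + 5theta = 3(-7) + 5(-7) = -56  holds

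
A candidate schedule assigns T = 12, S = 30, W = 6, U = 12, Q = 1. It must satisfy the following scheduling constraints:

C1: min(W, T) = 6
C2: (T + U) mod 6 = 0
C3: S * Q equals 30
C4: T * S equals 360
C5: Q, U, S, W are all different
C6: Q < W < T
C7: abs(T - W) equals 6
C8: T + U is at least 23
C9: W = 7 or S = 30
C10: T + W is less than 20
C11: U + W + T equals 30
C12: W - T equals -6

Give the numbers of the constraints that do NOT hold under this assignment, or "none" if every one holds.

Yes — all constraints hold.

C1: min(6, 12) = 6  true
C2: T + U = 24; 24 mod 6 = 0  true
C3: S * Q = 30 * 1 = 30  true
C4: T * S = 12 * 30 = 360  true
C5: values 1, 12, 30, 6 are pairwise distinct  true
C6: values 1 < 6 < 12  true
C7: abs(12 - 6) = 6  true
C8: T + U = 12 + 12 = 24; 24 ≥ 23  true
C9: W = 6 ≠ 7, but S = 30 = 30 (second disjunct)  true
C10: T + W = 12 + 6 = 18; 18 < 20  true
C11: U + W + T = 12 + 6 + 12 = 30  true
C12: W - T = 6 - 12 = -6  true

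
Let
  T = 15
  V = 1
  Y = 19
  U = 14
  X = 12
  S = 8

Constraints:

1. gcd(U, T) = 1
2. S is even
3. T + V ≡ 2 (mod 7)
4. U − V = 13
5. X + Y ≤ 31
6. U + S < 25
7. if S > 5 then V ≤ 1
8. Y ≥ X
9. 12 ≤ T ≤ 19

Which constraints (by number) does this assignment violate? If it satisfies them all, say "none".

Yes — all constraints hold.

1. gcd(14, 15) = 1 — satisfied.
2. S = 8 is even — satisfied.
3. T + V = 16; 16 mod 7 = 2 — satisfied.
4. U − V = 14 − 1 = 13 — satisfied.
5. X + Y = 12 + 19 = 31; 31 ≤ 31 — satisfied.
6. U + S = 14 + 8 = 22; 22 < 25 — satisfied.
7. S = 8 > 5, so we need V ≤ 1; V = 1 ≤ 1 — satisfied.
8. Y = 19, X = 12; 19 ≥ 12 — satisfied.
9. T = 15 lies in [12, 19] — satisfied.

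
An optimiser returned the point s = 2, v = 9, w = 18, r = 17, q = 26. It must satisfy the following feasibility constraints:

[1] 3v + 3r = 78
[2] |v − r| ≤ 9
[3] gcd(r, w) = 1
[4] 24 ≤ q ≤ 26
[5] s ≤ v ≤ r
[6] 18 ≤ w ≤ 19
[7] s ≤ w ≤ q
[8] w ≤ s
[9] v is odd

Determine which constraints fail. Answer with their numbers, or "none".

[1] 3v + 3r = 3(9) + 3(17) = 78  yes
[2] |9 − 17| = 8; 8 ≤ 9  yes
[3] gcd(17, 18) = 1  yes
[4] q = 26 lies in [24, 26]  yes
[5] values 2 ≤ 9 ≤ 17  yes
[6] w = 18 lies in [18, 19]  yes
[7] values 2 ≤ 18 ≤ 26  yes
[8] w = 18, s = 2; 18 > 2 (want ≤)  no
[9] v = 9 is odd  yes

Violated: 8.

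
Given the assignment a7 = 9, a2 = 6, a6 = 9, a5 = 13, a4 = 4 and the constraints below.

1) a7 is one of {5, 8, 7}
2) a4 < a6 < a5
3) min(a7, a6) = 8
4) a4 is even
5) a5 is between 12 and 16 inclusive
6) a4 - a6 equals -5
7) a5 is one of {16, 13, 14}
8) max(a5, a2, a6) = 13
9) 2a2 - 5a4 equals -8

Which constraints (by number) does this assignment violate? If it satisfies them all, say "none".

1) a7 = 9 is not in {5, 8, 7}  ✗
2) values 4 < 9 < 13  ✓
3) min(9, 9) = 9, not 8  ✗
4) a4 = 4 is even  ✓
5) a5 = 13 lies in [12, 16]  ✓
6) a4 - a6 = 4 - 9 = -5  ✓
7) a5 = 13 is in {16, 13, 14}  ✓
8) max(13, 6, 9) = 13  ✓
9) 2a2 - 5a4 = 2(6) - 5(4) = -8  ✓

No — constraints 1, 3 are not satisfied.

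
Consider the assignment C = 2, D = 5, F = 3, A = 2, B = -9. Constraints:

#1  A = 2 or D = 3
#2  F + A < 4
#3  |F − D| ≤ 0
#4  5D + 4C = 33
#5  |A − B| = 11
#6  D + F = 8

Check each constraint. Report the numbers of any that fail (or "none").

#1 A = 2 = 2 (first disjunct) — OK.
#2 F + A = 3 + 2 = 5; 5 ≥ 4, bound 4 not met — violated.
#3 |3 − 5| = 2; 2 > 0, exceeds bound 0 — violated.
#4 5D + 4C = 5(5) + 4(2) = 33 — OK.
#5 |2 − (-9)| = 11 — OK.
#6 D + F = 5 + 3 = 8 — OK.

The assignment fails constraints 2 and 3.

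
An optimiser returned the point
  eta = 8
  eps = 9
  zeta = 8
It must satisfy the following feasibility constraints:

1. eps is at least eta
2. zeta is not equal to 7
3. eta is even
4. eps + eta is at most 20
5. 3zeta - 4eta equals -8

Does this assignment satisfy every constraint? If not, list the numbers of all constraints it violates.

The assignment satisfies every constraint.

1. eps = 9, eta = 8; 9 ≥ 8  yes
2. zeta = 8, and 8 ≠ 7  yes
3. eta = 8 is even  yes
4. eps + eta = 9 + 8 = 17; 17 ≤ 20  yes
5. 3zeta - 4eta = 3(8) - 4(8) = -8  yes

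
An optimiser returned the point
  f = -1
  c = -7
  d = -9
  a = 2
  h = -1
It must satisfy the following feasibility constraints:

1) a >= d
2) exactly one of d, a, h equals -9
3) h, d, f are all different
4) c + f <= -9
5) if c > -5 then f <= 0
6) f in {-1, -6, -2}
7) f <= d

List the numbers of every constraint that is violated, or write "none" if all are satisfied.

1) a = 2, d = -9; 2 ≥ -9 — holds.
2) d=-9, a=2, h=-1; 1 of them equals -9 — holds.
3) h = f = -1, not all different — does not hold.
4) c + f = -7 + (-1) = -8; -8 > -9, bound -9 not met — does not hold.
5) c = -7, not > -5; antecedent false, conditional vacuously true — holds.
6) f = -1 is in {-1, -6, -2} — holds.
7) f = -1, d = -9; -1 > -9 (want ≤) — does not hold.

Constraints 3, 4, 7 are violated.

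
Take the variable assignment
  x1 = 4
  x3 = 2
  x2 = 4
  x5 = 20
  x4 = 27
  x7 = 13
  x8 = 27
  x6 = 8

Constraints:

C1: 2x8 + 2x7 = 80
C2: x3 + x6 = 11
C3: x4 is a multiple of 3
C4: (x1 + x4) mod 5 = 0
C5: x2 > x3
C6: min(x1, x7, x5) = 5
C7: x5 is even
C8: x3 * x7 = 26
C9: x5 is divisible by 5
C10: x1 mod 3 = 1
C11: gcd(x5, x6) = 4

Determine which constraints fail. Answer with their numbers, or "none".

C1: 2x8 + 2x7 = 2(27) + 2(13) = 80  true
C2: x3 + x6 = 2 + 8 = 10, not 11  false
C3: 27 / 3 = 9, so 3 divides 27  true
C4: x1 + x4 = 31; 31 mod 5 = 1, not 0  false
C5: x2 = 4, x3 = 2; 4 > 2  true
C6: min(4, 13, 20) = 4, not 5  false
C7: x5 = 20 is even  true
C8: x3 * x7 = 2 * 13 = 26  true
C9: 20 / 5 = 4, so 5 divides 20  true
C10: 4 mod 3 = 1  true
C11: gcd(20, 8) = 4  true

Constraints 2, 4, and 6 do not hold.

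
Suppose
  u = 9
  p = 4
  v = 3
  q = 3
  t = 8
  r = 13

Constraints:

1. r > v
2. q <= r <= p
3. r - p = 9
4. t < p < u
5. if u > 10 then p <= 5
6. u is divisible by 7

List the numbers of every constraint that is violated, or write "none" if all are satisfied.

1. r = 13, v = 3; 13 > 3 — satisfied.
2. values 3, 13, 4; r = 13 is not <= p = 4 — violated.
3. r - p = 13 - 4 = 9 — satisfied.
4. values 8, 4, 9; t = 8 is not < p = 4 — violated.
5. u = 9, not > 10; antecedent false, conditional vacuously true — satisfied.
6. 9 = 7*1 + 2, so 7 does not divide 9 — violated.

Violated: 2, 4, and 6.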